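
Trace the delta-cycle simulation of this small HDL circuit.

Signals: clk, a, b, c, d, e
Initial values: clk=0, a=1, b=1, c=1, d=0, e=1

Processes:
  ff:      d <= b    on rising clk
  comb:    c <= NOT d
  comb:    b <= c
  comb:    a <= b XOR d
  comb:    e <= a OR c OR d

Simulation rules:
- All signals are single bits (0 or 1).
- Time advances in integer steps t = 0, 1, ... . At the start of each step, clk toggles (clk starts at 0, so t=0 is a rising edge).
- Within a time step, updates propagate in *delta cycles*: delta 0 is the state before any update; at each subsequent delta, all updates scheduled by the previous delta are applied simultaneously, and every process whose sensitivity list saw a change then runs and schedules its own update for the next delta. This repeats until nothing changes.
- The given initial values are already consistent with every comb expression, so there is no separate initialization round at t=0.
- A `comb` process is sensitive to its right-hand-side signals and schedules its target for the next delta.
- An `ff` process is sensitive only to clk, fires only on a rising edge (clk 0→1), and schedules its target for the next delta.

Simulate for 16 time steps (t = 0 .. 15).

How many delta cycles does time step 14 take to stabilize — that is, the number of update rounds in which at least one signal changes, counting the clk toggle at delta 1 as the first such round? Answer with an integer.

5

t0.Δ0 c=1 b=1 e=1 clk=0 d=0 a=1
t0.Δ1 c=1 b=1 e=1 clk=1 d=0 a=1
t0.Δ2 c=1 b=1 e=1 clk=1 d=1 a=1
t0.Δ3 c=0 b=1 e=1 clk=1 d=1 a=0
t0.Δ4 c=0 b=0 e=1 clk=1 d=1 a=0
t0.Δ5 c=0 b=0 e=1 clk=1 d=1 a=1
t1.Δ0 c=0 b=0 e=1 clk=1 d=1 a=1
t1.Δ1 c=0 b=0 e=1 clk=0 d=1 a=1
t2.Δ0 c=0 b=0 e=1 clk=0 d=1 a=1
t2.Δ1 c=0 b=0 e=1 clk=1 d=1 a=1
t2.Δ2 c=0 b=0 e=1 clk=1 d=0 a=1
t2.Δ3 c=1 b=0 e=1 clk=1 d=0 a=0
t2.Δ4 c=1 b=1 e=1 clk=1 d=0 a=0
t2.Δ5 c=1 b=1 e=1 clk=1 d=0 a=1
t3.Δ0 c=1 b=1 e=1 clk=1 d=0 a=1
t3.Δ1 c=1 b=1 e=1 clk=0 d=0 a=1
t4.Δ0 c=1 b=1 e=1 clk=0 d=0 a=1
t4.Δ1 c=1 b=1 e=1 clk=1 d=0 a=1
t4.Δ2 c=1 b=1 e=1 clk=1 d=1 a=1
t4.Δ3 c=0 b=1 e=1 clk=1 d=1 a=0
t4.Δ4 c=0 b=0 e=1 clk=1 d=1 a=0
t4.Δ5 c=0 b=0 e=1 clk=1 d=1 a=1
t5.Δ0 c=0 b=0 e=1 clk=1 d=1 a=1
t5.Δ1 c=0 b=0 e=1 clk=0 d=1 a=1
t6.Δ0 c=0 b=0 e=1 clk=0 d=1 a=1
t6.Δ1 c=0 b=0 e=1 clk=1 d=1 a=1
t6.Δ2 c=0 b=0 e=1 clk=1 d=0 a=1
t6.Δ3 c=1 b=0 e=1 clk=1 d=0 a=0
t6.Δ4 c=1 b=1 e=1 clk=1 d=0 a=0
t6.Δ5 c=1 b=1 e=1 clk=1 d=0 a=1
t7.Δ0 c=1 b=1 e=1 clk=1 d=0 a=1
t7.Δ1 c=1 b=1 e=1 clk=0 d=0 a=1
t8.Δ0 c=1 b=1 e=1 clk=0 d=0 a=1
t8.Δ1 c=1 b=1 e=1 clk=1 d=0 a=1
t8.Δ2 c=1 b=1 e=1 clk=1 d=1 a=1
t8.Δ3 c=0 b=1 e=1 clk=1 d=1 a=0
t8.Δ4 c=0 b=0 e=1 clk=1 d=1 a=0
t8.Δ5 c=0 b=0 e=1 clk=1 d=1 a=1
t9.Δ0 c=0 b=0 e=1 clk=1 d=1 a=1
t9.Δ1 c=0 b=0 e=1 clk=0 d=1 a=1
t10.Δ0 c=0 b=0 e=1 clk=0 d=1 a=1
t10.Δ1 c=0 b=0 e=1 clk=1 d=1 a=1
t10.Δ2 c=0 b=0 e=1 clk=1 d=0 a=1
t10.Δ3 c=1 b=0 e=1 clk=1 d=0 a=0
t10.Δ4 c=1 b=1 e=1 clk=1 d=0 a=0
t10.Δ5 c=1 b=1 e=1 clk=1 d=0 a=1
t11.Δ0 c=1 b=1 e=1 clk=1 d=0 a=1
t11.Δ1 c=1 b=1 e=1 clk=0 d=0 a=1
t12.Δ0 c=1 b=1 e=1 clk=0 d=0 a=1
t12.Δ1 c=1 b=1 e=1 clk=1 d=0 a=1
t12.Δ2 c=1 b=1 e=1 clk=1 d=1 a=1
t12.Δ3 c=0 b=1 e=1 clk=1 d=1 a=0
t12.Δ4 c=0 b=0 e=1 clk=1 d=1 a=0
t12.Δ5 c=0 b=0 e=1 clk=1 d=1 a=1
t13.Δ0 c=0 b=0 e=1 clk=1 d=1 a=1
t13.Δ1 c=0 b=0 e=1 clk=0 d=1 a=1
t14.Δ0 c=0 b=0 e=1 clk=0 d=1 a=1
t14.Δ1 c=0 b=0 e=1 clk=1 d=1 a=1
t14.Δ2 c=0 b=0 e=1 clk=1 d=0 a=1
t14.Δ3 c=1 b=0 e=1 clk=1 d=0 a=0
t14.Δ4 c=1 b=1 e=1 clk=1 d=0 a=0
t14.Δ5 c=1 b=1 e=1 clk=1 d=0 a=1
t15.Δ0 c=1 b=1 e=1 clk=1 d=0 a=1
t15.Δ1 c=1 b=1 e=1 clk=0 d=0 a=1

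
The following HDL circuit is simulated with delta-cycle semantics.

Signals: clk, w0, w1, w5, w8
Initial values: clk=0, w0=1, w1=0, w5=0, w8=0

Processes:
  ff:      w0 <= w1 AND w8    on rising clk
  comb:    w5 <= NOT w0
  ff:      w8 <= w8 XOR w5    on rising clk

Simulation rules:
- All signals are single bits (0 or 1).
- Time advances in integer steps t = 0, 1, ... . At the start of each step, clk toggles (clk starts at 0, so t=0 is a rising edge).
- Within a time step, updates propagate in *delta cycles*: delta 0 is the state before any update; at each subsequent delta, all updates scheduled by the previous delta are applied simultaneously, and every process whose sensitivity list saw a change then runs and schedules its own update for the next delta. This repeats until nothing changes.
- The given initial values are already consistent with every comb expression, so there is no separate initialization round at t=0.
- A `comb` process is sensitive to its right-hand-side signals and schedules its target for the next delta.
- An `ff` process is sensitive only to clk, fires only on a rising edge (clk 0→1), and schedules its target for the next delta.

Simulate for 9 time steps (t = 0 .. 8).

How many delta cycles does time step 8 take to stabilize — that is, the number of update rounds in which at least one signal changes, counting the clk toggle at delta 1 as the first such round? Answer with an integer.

2

t=0 Δ0: w5=0 w8=0 w0=1 w1=0 clk=0
  Δ1: clk:0→1
  Δ2: w0:1→0
  Δ3: w5:0→1
  (3Δ to stable)
t=1 Δ0: w5=1 w8=0 w0=0 w1=0 clk=1
  Δ1: clk:1→0
  (1Δ to stable)
t=2 Δ0: w5=1 w8=0 w0=0 w1=0 clk=0
  Δ1: clk:0→1
  Δ2: w8:0→1
  (2Δ to stable)
t=3 Δ0: w5=1 w8=1 w0=0 w1=0 clk=1
  Δ1: clk:1→0
  (1Δ to stable)
t=4 Δ0: w5=1 w8=1 w0=0 w1=0 clk=0
  Δ1: clk:0→1
  Δ2: w8:1→0
  (2Δ to stable)
t=5 Δ0: w5=1 w8=0 w0=0 w1=0 clk=1
  Δ1: clk:1→0
  (1Δ to stable)
t=6 Δ0: w5=1 w8=0 w0=0 w1=0 clk=0
  Δ1: clk:0→1
  Δ2: w8:0→1
  (2Δ to stable)
t=7 Δ0: w5=1 w8=1 w0=0 w1=0 clk=1
  Δ1: clk:1→0
  (1Δ to stable)
t=8 Δ0: w5=1 w8=1 w0=0 w1=0 clk=0
  Δ1: clk:0→1
  Δ2: w8:1→0
  (2Δ to stable)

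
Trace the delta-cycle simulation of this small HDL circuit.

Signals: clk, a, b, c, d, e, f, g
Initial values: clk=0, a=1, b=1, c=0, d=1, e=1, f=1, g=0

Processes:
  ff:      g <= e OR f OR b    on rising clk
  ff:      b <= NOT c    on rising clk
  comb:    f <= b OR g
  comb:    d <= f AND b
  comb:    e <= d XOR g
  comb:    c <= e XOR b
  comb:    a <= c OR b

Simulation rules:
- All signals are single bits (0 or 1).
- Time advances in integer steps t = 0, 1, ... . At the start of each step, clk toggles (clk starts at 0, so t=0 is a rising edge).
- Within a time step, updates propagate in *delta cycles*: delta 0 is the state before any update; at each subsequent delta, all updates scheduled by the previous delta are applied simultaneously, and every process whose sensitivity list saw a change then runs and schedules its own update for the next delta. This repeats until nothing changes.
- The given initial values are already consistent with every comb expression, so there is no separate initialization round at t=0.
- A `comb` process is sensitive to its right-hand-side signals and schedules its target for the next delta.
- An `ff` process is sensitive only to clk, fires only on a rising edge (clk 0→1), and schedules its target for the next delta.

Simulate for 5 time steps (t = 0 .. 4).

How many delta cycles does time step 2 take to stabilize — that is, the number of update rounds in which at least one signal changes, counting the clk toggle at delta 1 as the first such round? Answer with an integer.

6

[bits: c,clk,a,g,f,b,e,d]
t=0: Δ0=00101111 Δ1=01101111 Δ2=01111111 Δ3=01111101 Δ4=11111101 | 4Δ
t=1: Δ0=11111101 Δ1=10111101 | 1Δ
t=2: Δ0=10111101 Δ1=11111101 Δ2=11111001 Δ3=01111000 Δ4=01011010 Δ5=11011010 Δ6=11111010 | 6Δ
t=3: Δ0=11111010 Δ1=10111010 | 1Δ
t=4: Δ0=10111010 Δ1=11111010 | 1Δ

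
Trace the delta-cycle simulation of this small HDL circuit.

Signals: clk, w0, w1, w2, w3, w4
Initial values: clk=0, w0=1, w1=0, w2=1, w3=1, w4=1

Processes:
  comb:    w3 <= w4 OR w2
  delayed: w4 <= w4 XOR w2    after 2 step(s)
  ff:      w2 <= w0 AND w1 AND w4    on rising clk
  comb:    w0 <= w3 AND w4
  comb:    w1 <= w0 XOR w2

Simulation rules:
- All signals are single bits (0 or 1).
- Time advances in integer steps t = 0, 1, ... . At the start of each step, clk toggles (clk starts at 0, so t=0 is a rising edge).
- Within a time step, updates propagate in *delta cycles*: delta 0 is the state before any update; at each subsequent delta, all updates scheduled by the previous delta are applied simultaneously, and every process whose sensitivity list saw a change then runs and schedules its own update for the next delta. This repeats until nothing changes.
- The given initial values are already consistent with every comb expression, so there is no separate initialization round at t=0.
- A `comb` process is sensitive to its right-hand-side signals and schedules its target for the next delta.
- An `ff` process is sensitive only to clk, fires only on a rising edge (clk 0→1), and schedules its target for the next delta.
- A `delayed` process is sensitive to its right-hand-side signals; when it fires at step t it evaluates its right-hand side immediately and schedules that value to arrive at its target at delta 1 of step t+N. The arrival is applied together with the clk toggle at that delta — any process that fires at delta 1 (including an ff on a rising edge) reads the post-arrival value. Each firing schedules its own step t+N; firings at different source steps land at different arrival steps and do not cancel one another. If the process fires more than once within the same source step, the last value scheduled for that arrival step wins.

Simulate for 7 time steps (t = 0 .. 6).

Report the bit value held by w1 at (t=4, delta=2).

t0.Δ0 w2=1 w3=1 w4=1 w1=0 w0=1 clk=0
t0.Δ1 w2=1 w3=1 w4=1 w1=0 w0=1 clk=1
t0.Δ2 w2=0 w3=1 w4=1 w1=0 w0=1 clk=1
t0.Δ3 w2=0 w3=1 w4=1 w1=1 w0=1 clk=1
t1.Δ0 w2=0 w3=1 w4=1 w1=1 w0=1 clk=1
t1.Δ1 w2=0 w3=1 w4=1 w1=1 w0=1 clk=0
t2.Δ0 w2=0 w3=1 w4=1 w1=1 w0=1 clk=0
t2.Δ1 w2=0 w3=1 w4=1 w1=1 w0=1 clk=1
t2.Δ2 w2=1 w3=1 w4=1 w1=1 w0=1 clk=1
t2.Δ3 w2=1 w3=1 w4=1 w1=0 w0=1 clk=1
t3.Δ0 w2=1 w3=1 w4=1 w1=0 w0=1 clk=1
t3.Δ1 w2=1 w3=1 w4=1 w1=0 w0=1 clk=0
t4.Δ0 w2=1 w3=1 w4=1 w1=0 w0=1 clk=0
t4.Δ1 w2=1 w3=1 w4=0 w1=0 w0=1 clk=1
t4.Δ2 w2=0 w3=1 w4=0 w1=0 w0=0 clk=1
t4.Δ3 w2=0 w3=0 w4=0 w1=0 w0=0 clk=1
t5.Δ0 w2=0 w3=0 w4=0 w1=0 w0=0 clk=1
t5.Δ1 w2=0 w3=0 w4=0 w1=0 w0=0 clk=0
t6.Δ0 w2=0 w3=0 w4=0 w1=0 w0=0 clk=0
t6.Δ1 w2=0 w3=0 w4=0 w1=0 w0=0 clk=1

0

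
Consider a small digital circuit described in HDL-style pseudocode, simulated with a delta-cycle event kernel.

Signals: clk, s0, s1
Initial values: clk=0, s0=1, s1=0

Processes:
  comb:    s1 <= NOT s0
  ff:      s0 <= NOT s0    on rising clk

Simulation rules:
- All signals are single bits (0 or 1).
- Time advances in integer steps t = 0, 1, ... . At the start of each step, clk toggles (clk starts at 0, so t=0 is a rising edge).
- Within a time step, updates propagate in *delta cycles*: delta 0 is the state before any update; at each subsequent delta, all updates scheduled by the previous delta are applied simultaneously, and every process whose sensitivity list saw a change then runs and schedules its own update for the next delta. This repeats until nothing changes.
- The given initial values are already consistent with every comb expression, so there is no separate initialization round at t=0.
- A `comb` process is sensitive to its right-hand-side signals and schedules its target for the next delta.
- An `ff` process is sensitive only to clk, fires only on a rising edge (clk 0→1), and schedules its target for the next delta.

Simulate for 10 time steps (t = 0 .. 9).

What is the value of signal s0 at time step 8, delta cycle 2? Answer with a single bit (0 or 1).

0

[bits: clk,s1,s0]
t=0: Δ0=001 Δ1=101 Δ2=100 Δ3=110 | 3Δ
t=1: Δ0=110 Δ1=010 | 1Δ
t=2: Δ0=010 Δ1=110 Δ2=111 Δ3=101 | 3Δ
t=3: Δ0=101 Δ1=001 | 1Δ
t=4: Δ0=001 Δ1=101 Δ2=100 Δ3=110 | 3Δ
t=5: Δ0=110 Δ1=010 | 1Δ
t=6: Δ0=010 Δ1=110 Δ2=111 Δ3=101 | 3Δ
t=7: Δ0=101 Δ1=001 | 1Δ
t=8: Δ0=001 Δ1=101 Δ2=100 Δ3=110 | 3Δ
t=9: Δ0=110 Δ1=010 | 1Δ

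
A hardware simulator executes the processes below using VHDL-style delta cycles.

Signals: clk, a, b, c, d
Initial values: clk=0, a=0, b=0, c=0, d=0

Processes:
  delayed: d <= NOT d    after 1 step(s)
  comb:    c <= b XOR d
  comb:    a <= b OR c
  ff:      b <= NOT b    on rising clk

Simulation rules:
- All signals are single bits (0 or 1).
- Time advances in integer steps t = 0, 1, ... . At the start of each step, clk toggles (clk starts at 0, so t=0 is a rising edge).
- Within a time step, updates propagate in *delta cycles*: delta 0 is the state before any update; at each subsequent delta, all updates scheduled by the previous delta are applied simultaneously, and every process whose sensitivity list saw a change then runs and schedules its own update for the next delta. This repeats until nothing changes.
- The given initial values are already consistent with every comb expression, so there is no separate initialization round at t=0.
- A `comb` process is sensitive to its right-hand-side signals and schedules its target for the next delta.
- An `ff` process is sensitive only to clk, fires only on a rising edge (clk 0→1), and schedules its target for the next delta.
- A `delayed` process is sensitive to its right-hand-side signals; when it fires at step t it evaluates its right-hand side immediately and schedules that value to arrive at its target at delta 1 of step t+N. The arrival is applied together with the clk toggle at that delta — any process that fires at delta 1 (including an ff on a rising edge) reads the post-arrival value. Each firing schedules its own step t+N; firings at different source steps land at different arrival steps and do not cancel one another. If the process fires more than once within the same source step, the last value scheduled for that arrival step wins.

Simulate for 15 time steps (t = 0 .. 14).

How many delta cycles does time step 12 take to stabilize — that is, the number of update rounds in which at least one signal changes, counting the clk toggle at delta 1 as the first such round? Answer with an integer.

[bits: clk,b,c,a,d]
t=0: Δ0=00000 Δ1=10000 Δ2=11000 Δ3=11110 | 3Δ
t=1: Δ0=11110 Δ1=01110 | 1Δ
t=2: Δ0=01110 Δ1=11110 Δ2=10110 Δ3=10010 Δ4=10000 | 4Δ
t=3: Δ0=10000 Δ1=00000 | 1Δ
t=4: Δ0=00000 Δ1=10000 Δ2=11000 Δ3=11110 | 3Δ
t=5: Δ0=11110 Δ1=01110 | 1Δ
t=6: Δ0=01110 Δ1=11110 Δ2=10110 Δ3=10010 Δ4=10000 | 4Δ
t=7: Δ0=10000 Δ1=00000 | 1Δ
t=8: Δ0=00000 Δ1=10000 Δ2=11000 Δ3=11110 | 3Δ
t=9: Δ0=11110 Δ1=01110 | 1Δ
t=10: Δ0=01110 Δ1=11110 Δ2=10110 Δ3=10010 Δ4=10000 | 4Δ
t=11: Δ0=10000 Δ1=00000 | 1Δ
t=12: Δ0=00000 Δ1=10000 Δ2=11000 Δ3=11110 | 3Δ
t=13: Δ0=11110 Δ1=01110 | 1Δ
t=14: Δ0=01110 Δ1=11110 Δ2=10110 Δ3=10010 Δ4=10000 | 4Δ

3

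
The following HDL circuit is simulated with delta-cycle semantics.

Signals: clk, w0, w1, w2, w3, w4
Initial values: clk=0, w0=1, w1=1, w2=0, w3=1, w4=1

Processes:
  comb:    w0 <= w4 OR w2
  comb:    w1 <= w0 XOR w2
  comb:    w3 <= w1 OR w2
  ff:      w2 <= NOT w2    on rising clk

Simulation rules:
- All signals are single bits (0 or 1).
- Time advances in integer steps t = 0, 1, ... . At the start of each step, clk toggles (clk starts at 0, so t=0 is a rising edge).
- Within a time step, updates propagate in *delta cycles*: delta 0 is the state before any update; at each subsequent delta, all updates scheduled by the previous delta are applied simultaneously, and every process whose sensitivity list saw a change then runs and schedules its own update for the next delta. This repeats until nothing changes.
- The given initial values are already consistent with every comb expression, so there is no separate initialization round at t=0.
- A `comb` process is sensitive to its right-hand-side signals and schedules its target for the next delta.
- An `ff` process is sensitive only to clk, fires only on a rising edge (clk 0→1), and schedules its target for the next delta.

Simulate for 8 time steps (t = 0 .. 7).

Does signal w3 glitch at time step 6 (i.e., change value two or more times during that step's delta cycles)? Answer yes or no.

yes

t0.Δ0 w2=0 clk=0 w3=1 w0=1 w4=1 w1=1
t0.Δ1 w2=0 clk=1 w3=1 w0=1 w4=1 w1=1
t0.Δ2 w2=1 clk=1 w3=1 w0=1 w4=1 w1=1
t0.Δ3 w2=1 clk=1 w3=1 w0=1 w4=1 w1=0
t1.Δ0 w2=1 clk=1 w3=1 w0=1 w4=1 w1=0
t1.Δ1 w2=1 clk=0 w3=1 w0=1 w4=1 w1=0
t2.Δ0 w2=1 clk=0 w3=1 w0=1 w4=1 w1=0
t2.Δ1 w2=1 clk=1 w3=1 w0=1 w4=1 w1=0
t2.Δ2 w2=0 clk=1 w3=1 w0=1 w4=1 w1=0
t2.Δ3 w2=0 clk=1 w3=0 w0=1 w4=1 w1=1
t2.Δ4 w2=0 clk=1 w3=1 w0=1 w4=1 w1=1
t3.Δ0 w2=0 clk=1 w3=1 w0=1 w4=1 w1=1
t3.Δ1 w2=0 clk=0 w3=1 w0=1 w4=1 w1=1
t4.Δ0 w2=0 clk=0 w3=1 w0=1 w4=1 w1=1
t4.Δ1 w2=0 clk=1 w3=1 w0=1 w4=1 w1=1
t4.Δ2 w2=1 clk=1 w3=1 w0=1 w4=1 w1=1
t4.Δ3 w2=1 clk=1 w3=1 w0=1 w4=1 w1=0
t5.Δ0 w2=1 clk=1 w3=1 w0=1 w4=1 w1=0
t5.Δ1 w2=1 clk=0 w3=1 w0=1 w4=1 w1=0
t6.Δ0 w2=1 clk=0 w3=1 w0=1 w4=1 w1=0
t6.Δ1 w2=1 clk=1 w3=1 w0=1 w4=1 w1=0
t6.Δ2 w2=0 clk=1 w3=1 w0=1 w4=1 w1=0
t6.Δ3 w2=0 clk=1 w3=0 w0=1 w4=1 w1=1
t6.Δ4 w2=0 clk=1 w3=1 w0=1 w4=1 w1=1
t7.Δ0 w2=0 clk=1 w3=1 w0=1 w4=1 w1=1
t7.Δ1 w2=0 clk=0 w3=1 w0=1 w4=1 w1=1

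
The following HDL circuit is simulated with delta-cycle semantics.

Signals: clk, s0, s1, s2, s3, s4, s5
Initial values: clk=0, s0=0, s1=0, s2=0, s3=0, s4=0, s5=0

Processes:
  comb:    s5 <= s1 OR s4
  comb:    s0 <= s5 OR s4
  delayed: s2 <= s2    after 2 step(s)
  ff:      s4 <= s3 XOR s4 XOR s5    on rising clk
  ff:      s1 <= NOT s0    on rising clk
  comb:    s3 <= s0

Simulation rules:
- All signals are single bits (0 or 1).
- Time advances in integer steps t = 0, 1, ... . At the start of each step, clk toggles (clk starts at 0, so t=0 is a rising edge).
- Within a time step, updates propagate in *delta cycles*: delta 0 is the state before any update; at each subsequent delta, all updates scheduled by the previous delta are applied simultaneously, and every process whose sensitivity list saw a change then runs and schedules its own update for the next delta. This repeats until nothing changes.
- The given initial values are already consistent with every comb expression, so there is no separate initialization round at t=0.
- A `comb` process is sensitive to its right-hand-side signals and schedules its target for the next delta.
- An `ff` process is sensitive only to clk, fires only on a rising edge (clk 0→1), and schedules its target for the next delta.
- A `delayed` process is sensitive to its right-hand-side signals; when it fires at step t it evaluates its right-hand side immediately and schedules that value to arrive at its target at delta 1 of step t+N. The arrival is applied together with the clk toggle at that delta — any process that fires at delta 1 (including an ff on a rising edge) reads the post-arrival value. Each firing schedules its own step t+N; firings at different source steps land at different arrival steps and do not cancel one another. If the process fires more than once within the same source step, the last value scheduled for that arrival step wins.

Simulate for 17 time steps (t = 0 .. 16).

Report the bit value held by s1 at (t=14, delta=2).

0

t0.Δ0 s4=0 s3=0 clk=0 s1=0 s5=0 s2=0 s0=0
t0.Δ1 s4=0 s3=0 clk=1 s1=0 s5=0 s2=0 s0=0
t0.Δ2 s4=0 s3=0 clk=1 s1=1 s5=0 s2=0 s0=0
t0.Δ3 s4=0 s3=0 clk=1 s1=1 s5=1 s2=0 s0=0
t0.Δ4 s4=0 s3=0 clk=1 s1=1 s5=1 s2=0 s0=1
t0.Δ5 s4=0 s3=1 clk=1 s1=1 s5=1 s2=0 s0=1
t1.Δ0 s4=0 s3=1 clk=1 s1=1 s5=1 s2=0 s0=1
t1.Δ1 s4=0 s3=1 clk=0 s1=1 s5=1 s2=0 s0=1
t2.Δ0 s4=0 s3=1 clk=0 s1=1 s5=1 s2=0 s0=1
t2.Δ1 s4=0 s3=1 clk=1 s1=1 s5=1 s2=0 s0=1
t2.Δ2 s4=0 s3=1 clk=1 s1=0 s5=1 s2=0 s0=1
t2.Δ3 s4=0 s3=1 clk=1 s1=0 s5=0 s2=0 s0=1
t2.Δ4 s4=0 s3=1 clk=1 s1=0 s5=0 s2=0 s0=0
t2.Δ5 s4=0 s3=0 clk=1 s1=0 s5=0 s2=0 s0=0
t3.Δ0 s4=0 s3=0 clk=1 s1=0 s5=0 s2=0 s0=0
t3.Δ1 s4=0 s3=0 clk=0 s1=0 s5=0 s2=0 s0=0
t4.Δ0 s4=0 s3=0 clk=0 s1=0 s5=0 s2=0 s0=0
t4.Δ1 s4=0 s3=0 clk=1 s1=0 s5=0 s2=0 s0=0
t4.Δ2 s4=0 s3=0 clk=1 s1=1 s5=0 s2=0 s0=0
t4.Δ3 s4=0 s3=0 clk=1 s1=1 s5=1 s2=0 s0=0
t4.Δ4 s4=0 s3=0 clk=1 s1=1 s5=1 s2=0 s0=1
t4.Δ5 s4=0 s3=1 clk=1 s1=1 s5=1 s2=0 s0=1
t5.Δ0 s4=0 s3=1 clk=1 s1=1 s5=1 s2=0 s0=1
t5.Δ1 s4=0 s3=1 clk=0 s1=1 s5=1 s2=0 s0=1
t6.Δ0 s4=0 s3=1 clk=0 s1=1 s5=1 s2=0 s0=1
t6.Δ1 s4=0 s3=1 clk=1 s1=1 s5=1 s2=0 s0=1
t6.Δ2 s4=0 s3=1 clk=1 s1=0 s5=1 s2=0 s0=1
t6.Δ3 s4=0 s3=1 clk=1 s1=0 s5=0 s2=0 s0=1
t6.Δ4 s4=0 s3=1 clk=1 s1=0 s5=0 s2=0 s0=0
t6.Δ5 s4=0 s3=0 clk=1 s1=0 s5=0 s2=0 s0=0
t7.Δ0 s4=0 s3=0 clk=1 s1=0 s5=0 s2=0 s0=0
t7.Δ1 s4=0 s3=0 clk=0 s1=0 s5=0 s2=0 s0=0
t8.Δ0 s4=0 s3=0 clk=0 s1=0 s5=0 s2=0 s0=0
t8.Δ1 s4=0 s3=0 clk=1 s1=0 s5=0 s2=0 s0=0
t8.Δ2 s4=0 s3=0 clk=1 s1=1 s5=0 s2=0 s0=0
t8.Δ3 s4=0 s3=0 clk=1 s1=1 s5=1 s2=0 s0=0
t8.Δ4 s4=0 s3=0 clk=1 s1=1 s5=1 s2=0 s0=1
t8.Δ5 s4=0 s3=1 clk=1 s1=1 s5=1 s2=0 s0=1
t9.Δ0 s4=0 s3=1 clk=1 s1=1 s5=1 s2=0 s0=1
t9.Δ1 s4=0 s3=1 clk=0 s1=1 s5=1 s2=0 s0=1
t10.Δ0 s4=0 s3=1 clk=0 s1=1 s5=1 s2=0 s0=1
t10.Δ1 s4=0 s3=1 clk=1 s1=1 s5=1 s2=0 s0=1
t10.Δ2 s4=0 s3=1 clk=1 s1=0 s5=1 s2=0 s0=1
t10.Δ3 s4=0 s3=1 clk=1 s1=0 s5=0 s2=0 s0=1
t10.Δ4 s4=0 s3=1 clk=1 s1=0 s5=0 s2=0 s0=0
t10.Δ5 s4=0 s3=0 clk=1 s1=0 s5=0 s2=0 s0=0
t11.Δ0 s4=0 s3=0 clk=1 s1=0 s5=0 s2=0 s0=0
t11.Δ1 s4=0 s3=0 clk=0 s1=0 s5=0 s2=0 s0=0
t12.Δ0 s4=0 s3=0 clk=0 s1=0 s5=0 s2=0 s0=0
t12.Δ1 s4=0 s3=0 clk=1 s1=0 s5=0 s2=0 s0=0
t12.Δ2 s4=0 s3=0 clk=1 s1=1 s5=0 s2=0 s0=0
t12.Δ3 s4=0 s3=0 clk=1 s1=1 s5=1 s2=0 s0=0
t12.Δ4 s4=0 s3=0 clk=1 s1=1 s5=1 s2=0 s0=1
t12.Δ5 s4=0 s3=1 clk=1 s1=1 s5=1 s2=0 s0=1
t13.Δ0 s4=0 s3=1 clk=1 s1=1 s5=1 s2=0 s0=1
t13.Δ1 s4=0 s3=1 clk=0 s1=1 s5=1 s2=0 s0=1
t14.Δ0 s4=0 s3=1 clk=0 s1=1 s5=1 s2=0 s0=1
t14.Δ1 s4=0 s3=1 clk=1 s1=1 s5=1 s2=0 s0=1
t14.Δ2 s4=0 s3=1 clk=1 s1=0 s5=1 s2=0 s0=1
t14.Δ3 s4=0 s3=1 clk=1 s1=0 s5=0 s2=0 s0=1
t14.Δ4 s4=0 s3=1 clk=1 s1=0 s5=0 s2=0 s0=0
t14.Δ5 s4=0 s3=0 clk=1 s1=0 s5=0 s2=0 s0=0
t15.Δ0 s4=0 s3=0 clk=1 s1=0 s5=0 s2=0 s0=0
t15.Δ1 s4=0 s3=0 clk=0 s1=0 s5=0 s2=0 s0=0
t16.Δ0 s4=0 s3=0 clk=0 s1=0 s5=0 s2=0 s0=0
t16.Δ1 s4=0 s3=0 clk=1 s1=0 s5=0 s2=0 s0=0
t16.Δ2 s4=0 s3=0 clk=1 s1=1 s5=0 s2=0 s0=0
t16.Δ3 s4=0 s3=0 clk=1 s1=1 s5=1 s2=0 s0=0
t16.Δ4 s4=0 s3=0 clk=1 s1=1 s5=1 s2=0 s0=1
t16.Δ5 s4=0 s3=1 clk=1 s1=1 s5=1 s2=0 s0=1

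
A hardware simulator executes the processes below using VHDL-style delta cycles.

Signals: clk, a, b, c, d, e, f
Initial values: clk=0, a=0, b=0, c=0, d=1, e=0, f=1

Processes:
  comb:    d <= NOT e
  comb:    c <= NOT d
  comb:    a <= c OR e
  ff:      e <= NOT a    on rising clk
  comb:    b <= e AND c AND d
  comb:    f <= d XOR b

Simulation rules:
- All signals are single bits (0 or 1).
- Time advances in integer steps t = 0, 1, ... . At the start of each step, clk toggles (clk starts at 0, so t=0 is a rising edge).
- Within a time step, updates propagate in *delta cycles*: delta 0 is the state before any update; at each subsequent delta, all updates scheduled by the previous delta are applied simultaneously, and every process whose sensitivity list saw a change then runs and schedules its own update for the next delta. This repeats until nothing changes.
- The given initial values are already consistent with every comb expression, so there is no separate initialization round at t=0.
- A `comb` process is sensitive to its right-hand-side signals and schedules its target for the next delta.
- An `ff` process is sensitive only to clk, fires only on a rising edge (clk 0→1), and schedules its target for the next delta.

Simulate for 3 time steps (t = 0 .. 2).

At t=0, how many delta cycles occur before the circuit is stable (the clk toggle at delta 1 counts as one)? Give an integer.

4

t0.Δ0 b=0 f=1 a=0 d=1 e=0 clk=0 c=0
t0.Δ1 b=0 f=1 a=0 d=1 e=0 clk=1 c=0
t0.Δ2 b=0 f=1 a=0 d=1 e=1 clk=1 c=0
t0.Δ3 b=0 f=1 a=1 d=0 e=1 clk=1 c=0
t0.Δ4 b=0 f=0 a=1 d=0 e=1 clk=1 c=1
t1.Δ0 b=0 f=0 a=1 d=0 e=1 clk=1 c=1
t1.Δ1 b=0 f=0 a=1 d=0 e=1 clk=0 c=1
t2.Δ0 b=0 f=0 a=1 d=0 e=1 clk=0 c=1
t2.Δ1 b=0 f=0 a=1 d=0 e=1 clk=1 c=1
t2.Δ2 b=0 f=0 a=1 d=0 e=0 clk=1 c=1
t2.Δ3 b=0 f=0 a=1 d=1 e=0 clk=1 c=1
t2.Δ4 b=0 f=1 a=1 d=1 e=0 clk=1 c=0
t2.Δ5 b=0 f=1 a=0 d=1 e=0 clk=1 c=0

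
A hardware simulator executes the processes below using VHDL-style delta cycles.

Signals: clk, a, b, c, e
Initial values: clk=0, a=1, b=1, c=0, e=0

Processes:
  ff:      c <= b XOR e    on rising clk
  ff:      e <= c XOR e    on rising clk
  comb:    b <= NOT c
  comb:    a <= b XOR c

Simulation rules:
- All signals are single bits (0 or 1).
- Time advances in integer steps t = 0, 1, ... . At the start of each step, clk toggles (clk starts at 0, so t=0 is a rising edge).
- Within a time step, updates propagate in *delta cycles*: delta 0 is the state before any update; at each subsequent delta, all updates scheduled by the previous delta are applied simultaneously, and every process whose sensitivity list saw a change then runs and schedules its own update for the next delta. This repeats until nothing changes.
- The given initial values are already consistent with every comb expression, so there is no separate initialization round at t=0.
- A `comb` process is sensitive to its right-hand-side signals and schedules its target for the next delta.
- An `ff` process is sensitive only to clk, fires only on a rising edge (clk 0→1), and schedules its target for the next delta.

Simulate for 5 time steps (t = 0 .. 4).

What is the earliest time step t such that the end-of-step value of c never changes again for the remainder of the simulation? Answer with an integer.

t=0 Δ0: e=0 b=1 c=0 clk=0 a=1
  Δ1: clk:0→1
  Δ2: c:0→1
  Δ3: b:1→0, a:1→0
  Δ4: a:0→1
  (4Δ to stable)
t=1 Δ0: e=0 b=0 c=1 clk=1 a=1
  Δ1: clk:1→0
  (1Δ to stable)
t=2 Δ0: e=0 b=0 c=1 clk=0 a=1
  Δ1: clk:0→1
  Δ2: e:0→1, c:1→0
  Δ3: b:0→1, a:1→0
  Δ4: a:0→1
  (4Δ to stable)
t=3 Δ0: e=1 b=1 c=0 clk=1 a=1
  Δ1: clk:1→0
  (1Δ to stable)
t=4 Δ0: e=1 b=1 c=0 clk=0 a=1
  Δ1: clk:0→1
  (1Δ to stable)

2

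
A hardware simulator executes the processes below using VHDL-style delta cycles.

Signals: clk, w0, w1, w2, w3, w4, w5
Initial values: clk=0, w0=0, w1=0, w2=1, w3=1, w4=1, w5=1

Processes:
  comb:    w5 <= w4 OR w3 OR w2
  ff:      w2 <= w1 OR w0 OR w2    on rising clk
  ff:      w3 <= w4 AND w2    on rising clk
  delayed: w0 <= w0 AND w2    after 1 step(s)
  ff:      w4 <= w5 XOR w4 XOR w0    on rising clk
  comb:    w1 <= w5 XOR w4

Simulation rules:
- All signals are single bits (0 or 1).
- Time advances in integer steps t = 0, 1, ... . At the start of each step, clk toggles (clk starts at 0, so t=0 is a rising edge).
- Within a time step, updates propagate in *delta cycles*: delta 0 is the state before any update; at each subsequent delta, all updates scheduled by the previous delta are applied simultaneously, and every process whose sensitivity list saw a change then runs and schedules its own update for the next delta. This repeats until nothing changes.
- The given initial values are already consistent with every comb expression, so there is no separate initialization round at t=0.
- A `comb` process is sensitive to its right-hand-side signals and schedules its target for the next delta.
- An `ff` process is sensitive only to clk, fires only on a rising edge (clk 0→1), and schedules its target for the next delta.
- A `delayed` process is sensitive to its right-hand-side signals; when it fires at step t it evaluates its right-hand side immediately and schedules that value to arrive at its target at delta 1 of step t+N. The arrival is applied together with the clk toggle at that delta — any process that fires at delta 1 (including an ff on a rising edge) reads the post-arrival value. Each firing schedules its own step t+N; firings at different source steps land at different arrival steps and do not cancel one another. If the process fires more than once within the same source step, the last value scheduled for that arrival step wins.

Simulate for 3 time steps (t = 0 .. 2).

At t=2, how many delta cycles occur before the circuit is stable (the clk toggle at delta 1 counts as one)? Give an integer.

3

[bits: w4,w5,w2,w0,w1,clk,w3]
t=0: Δ0=1110001 Δ1=1110011 Δ2=0110011 Δ3=0110111 | 3Δ
t=1: Δ0=0110111 Δ1=0110101 | 1Δ
t=2: Δ0=0110101 Δ1=0110111 Δ2=1110110 Δ3=1110010 | 3Δ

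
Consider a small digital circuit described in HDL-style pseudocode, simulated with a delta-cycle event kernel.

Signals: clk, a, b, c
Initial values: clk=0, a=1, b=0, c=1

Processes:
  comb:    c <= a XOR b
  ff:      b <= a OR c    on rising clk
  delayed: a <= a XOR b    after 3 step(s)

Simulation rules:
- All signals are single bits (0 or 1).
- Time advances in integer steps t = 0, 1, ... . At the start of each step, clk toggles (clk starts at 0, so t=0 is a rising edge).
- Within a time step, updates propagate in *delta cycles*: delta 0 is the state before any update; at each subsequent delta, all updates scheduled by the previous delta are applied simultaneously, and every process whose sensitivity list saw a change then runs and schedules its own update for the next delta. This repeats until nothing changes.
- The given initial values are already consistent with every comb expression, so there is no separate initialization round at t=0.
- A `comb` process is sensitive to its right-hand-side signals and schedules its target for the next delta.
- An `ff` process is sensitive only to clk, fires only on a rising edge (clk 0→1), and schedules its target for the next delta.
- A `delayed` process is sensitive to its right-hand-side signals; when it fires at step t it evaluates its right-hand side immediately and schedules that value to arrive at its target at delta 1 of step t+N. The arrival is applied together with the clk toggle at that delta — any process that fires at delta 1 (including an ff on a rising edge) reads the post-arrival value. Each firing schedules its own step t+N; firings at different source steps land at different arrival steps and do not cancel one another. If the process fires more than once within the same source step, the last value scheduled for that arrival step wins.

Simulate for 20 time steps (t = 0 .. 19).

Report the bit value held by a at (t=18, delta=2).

1

[bits: c,clk,a,b]
t=0: Δ0=1010 Δ1=1110 Δ2=1111 Δ3=0111 | 3Δ
t=1: Δ0=0111 Δ1=0011 | 1Δ
t=2: Δ0=0011 Δ1=0111 | 1Δ
t=3: Δ0=0111 Δ1=0001 Δ2=1001 | 2Δ
t=4: Δ0=1001 Δ1=1101 | 1Δ
t=5: Δ0=1101 Δ1=1001 | 1Δ
t=6: Δ0=1001 Δ1=1111 Δ2=0111 | 2Δ
t=7: Δ0=0111 Δ1=0011 | 1Δ
t=8: Δ0=0011 Δ1=0111 | 1Δ
t=9: Δ0=0111 Δ1=0001 Δ2=1001 | 2Δ
t=10: Δ0=1001 Δ1=1101 | 1Δ
t=11: Δ0=1101 Δ1=1001 | 1Δ
t=12: Δ0=1001 Δ1=1111 Δ2=0111 | 2Δ
t=13: Δ0=0111 Δ1=0011 | 1Δ
t=14: Δ0=0011 Δ1=0111 | 1Δ
t=15: Δ0=0111 Δ1=0001 Δ2=1001 | 2Δ
t=16: Δ0=1001 Δ1=1101 | 1Δ
t=17: Δ0=1101 Δ1=1001 | 1Δ
t=18: Δ0=1001 Δ1=1111 Δ2=0111 | 2Δ
t=19: Δ0=0111 Δ1=0011 | 1Δ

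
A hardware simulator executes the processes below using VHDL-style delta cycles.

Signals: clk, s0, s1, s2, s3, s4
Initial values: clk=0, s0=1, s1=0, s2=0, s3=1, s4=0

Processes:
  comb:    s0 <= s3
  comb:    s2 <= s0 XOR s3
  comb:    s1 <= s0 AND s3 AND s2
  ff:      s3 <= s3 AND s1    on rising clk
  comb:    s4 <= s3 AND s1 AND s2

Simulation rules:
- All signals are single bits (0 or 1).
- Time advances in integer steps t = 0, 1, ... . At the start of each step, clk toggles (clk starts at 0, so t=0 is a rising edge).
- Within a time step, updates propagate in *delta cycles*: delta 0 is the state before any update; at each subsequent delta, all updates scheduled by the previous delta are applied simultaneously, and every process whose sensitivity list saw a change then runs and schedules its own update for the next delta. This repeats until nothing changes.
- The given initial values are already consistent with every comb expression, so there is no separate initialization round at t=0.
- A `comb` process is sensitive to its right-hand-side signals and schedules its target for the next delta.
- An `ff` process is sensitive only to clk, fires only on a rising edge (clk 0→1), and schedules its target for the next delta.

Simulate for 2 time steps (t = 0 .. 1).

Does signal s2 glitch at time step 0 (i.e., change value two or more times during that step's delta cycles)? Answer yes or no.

yes

t=0 Δ0: s0=1 s1=0 s4=0 clk=0 s3=1 s2=0
  Δ1: clk:0→1
  Δ2: s3:1→0
  Δ3: s0:1→0, s2:0→1
  Δ4: s2:1→0
  (4Δ to stable)
t=1 Δ0: s0=0 s1=0 s4=0 clk=1 s3=0 s2=0
  Δ1: clk:1→0
  (1Δ to stable)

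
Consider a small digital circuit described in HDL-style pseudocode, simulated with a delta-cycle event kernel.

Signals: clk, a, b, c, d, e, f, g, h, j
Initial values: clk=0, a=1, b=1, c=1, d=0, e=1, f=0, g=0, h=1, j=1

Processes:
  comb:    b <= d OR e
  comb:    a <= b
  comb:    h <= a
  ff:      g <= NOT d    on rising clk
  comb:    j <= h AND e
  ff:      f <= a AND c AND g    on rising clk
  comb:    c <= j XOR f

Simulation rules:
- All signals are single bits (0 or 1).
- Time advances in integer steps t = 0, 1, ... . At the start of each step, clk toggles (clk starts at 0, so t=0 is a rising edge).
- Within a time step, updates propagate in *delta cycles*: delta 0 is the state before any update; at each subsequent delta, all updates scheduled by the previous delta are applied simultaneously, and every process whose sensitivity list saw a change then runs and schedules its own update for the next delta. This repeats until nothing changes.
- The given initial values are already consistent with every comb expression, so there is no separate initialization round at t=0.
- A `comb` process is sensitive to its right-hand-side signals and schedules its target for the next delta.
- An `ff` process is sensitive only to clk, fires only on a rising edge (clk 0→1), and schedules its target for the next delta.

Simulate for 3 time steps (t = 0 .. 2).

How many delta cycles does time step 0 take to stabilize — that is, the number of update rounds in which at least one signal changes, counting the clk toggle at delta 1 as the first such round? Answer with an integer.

2

t=0 Δ0: c=1 clk=0 h=1 b=1 e=1 j=1 d=0 a=1 g=0 f=0
  Δ1: clk:0→1
  Δ2: g:0→1
  (2Δ to stable)
t=1 Δ0: c=1 clk=1 h=1 b=1 e=1 j=1 d=0 a=1 g=1 f=0
  Δ1: clk:1→0
  (1Δ to stable)
t=2 Δ0: c=1 clk=0 h=1 b=1 e=1 j=1 d=0 a=1 g=1 f=0
  Δ1: clk:0→1
  Δ2: f:0→1
  Δ3: c:1→0
  (3Δ to stable)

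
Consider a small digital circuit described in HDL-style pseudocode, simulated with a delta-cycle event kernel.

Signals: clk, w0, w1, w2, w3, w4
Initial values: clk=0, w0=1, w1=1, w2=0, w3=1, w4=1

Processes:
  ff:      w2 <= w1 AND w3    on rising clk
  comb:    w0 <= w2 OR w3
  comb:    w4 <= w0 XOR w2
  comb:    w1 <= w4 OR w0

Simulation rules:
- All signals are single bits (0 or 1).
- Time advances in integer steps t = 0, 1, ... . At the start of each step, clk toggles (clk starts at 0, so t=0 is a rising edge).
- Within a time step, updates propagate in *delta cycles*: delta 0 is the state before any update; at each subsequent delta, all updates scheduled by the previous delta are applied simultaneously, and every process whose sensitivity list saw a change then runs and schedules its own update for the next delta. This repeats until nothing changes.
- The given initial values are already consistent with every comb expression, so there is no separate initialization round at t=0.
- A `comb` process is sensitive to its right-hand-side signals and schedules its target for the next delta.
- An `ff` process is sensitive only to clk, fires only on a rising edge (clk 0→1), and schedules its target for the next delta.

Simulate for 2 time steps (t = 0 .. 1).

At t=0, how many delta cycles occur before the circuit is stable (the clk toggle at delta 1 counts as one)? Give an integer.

t=0 Δ0: w0=1 w2=0 w1=1 w3=1 clk=0 w4=1
  Δ1: clk:0→1
  Δ2: w2:0→1
  Δ3: w4:1→0
  (3Δ to stable)
t=1 Δ0: w0=1 w2=1 w1=1 w3=1 clk=1 w4=0
  Δ1: clk:1→0
  (1Δ to stable)

3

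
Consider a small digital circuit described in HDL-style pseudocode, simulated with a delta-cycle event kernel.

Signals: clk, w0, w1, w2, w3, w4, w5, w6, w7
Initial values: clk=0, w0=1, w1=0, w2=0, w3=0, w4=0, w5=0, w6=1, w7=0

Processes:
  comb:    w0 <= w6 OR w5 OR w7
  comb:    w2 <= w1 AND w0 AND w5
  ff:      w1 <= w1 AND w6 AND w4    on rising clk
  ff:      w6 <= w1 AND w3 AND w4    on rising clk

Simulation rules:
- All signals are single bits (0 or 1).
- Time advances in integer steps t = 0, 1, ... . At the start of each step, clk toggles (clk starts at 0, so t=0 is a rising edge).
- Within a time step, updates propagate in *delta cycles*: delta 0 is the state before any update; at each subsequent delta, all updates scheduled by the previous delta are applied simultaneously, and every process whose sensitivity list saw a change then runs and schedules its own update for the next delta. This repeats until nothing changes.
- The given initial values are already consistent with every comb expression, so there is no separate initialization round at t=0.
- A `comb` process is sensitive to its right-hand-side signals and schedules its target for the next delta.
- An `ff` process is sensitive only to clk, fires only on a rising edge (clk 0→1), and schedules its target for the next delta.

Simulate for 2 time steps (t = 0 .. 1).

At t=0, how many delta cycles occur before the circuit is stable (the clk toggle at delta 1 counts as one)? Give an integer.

t=0 Δ0: w4=0 clk=0 w5=0 w7=0 w6=1 w2=0 w3=0 w1=0 w0=1
  Δ1: clk:0→1
  Δ2: w6:1→0
  Δ3: w0:1→0
  (3Δ to stable)
t=1 Δ0: w4=0 clk=1 w5=0 w7=0 w6=0 w2=0 w3=0 w1=0 w0=0
  Δ1: clk:1→0
  (1Δ to stable)

3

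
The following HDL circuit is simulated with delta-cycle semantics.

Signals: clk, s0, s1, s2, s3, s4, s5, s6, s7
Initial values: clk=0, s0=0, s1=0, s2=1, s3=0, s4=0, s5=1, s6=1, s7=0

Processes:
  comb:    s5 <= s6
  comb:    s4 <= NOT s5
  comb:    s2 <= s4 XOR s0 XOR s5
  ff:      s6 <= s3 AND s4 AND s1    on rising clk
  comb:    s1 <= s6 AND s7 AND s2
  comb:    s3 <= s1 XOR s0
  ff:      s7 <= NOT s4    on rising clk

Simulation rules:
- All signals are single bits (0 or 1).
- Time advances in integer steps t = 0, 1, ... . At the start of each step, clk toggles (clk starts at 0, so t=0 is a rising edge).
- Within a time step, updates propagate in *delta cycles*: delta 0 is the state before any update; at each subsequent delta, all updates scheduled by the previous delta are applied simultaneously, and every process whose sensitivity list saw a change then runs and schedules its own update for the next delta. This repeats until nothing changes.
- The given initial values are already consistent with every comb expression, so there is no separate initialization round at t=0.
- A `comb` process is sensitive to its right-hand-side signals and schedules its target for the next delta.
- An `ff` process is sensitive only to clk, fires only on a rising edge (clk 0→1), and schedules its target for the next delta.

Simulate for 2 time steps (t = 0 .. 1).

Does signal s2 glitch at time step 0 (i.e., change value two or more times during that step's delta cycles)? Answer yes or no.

yes

t0.Δ0 s5=1 clk=0 s0=0 s6=1 s3=0 s2=1 s7=0 s1=0 s4=0
t0.Δ1 s5=1 clk=1 s0=0 s6=1 s3=0 s2=1 s7=0 s1=0 s4=0
t0.Δ2 s5=1 clk=1 s0=0 s6=0 s3=0 s2=1 s7=1 s1=0 s4=0
t0.Δ3 s5=0 clk=1 s0=0 s6=0 s3=0 s2=1 s7=1 s1=0 s4=0
t0.Δ4 s5=0 clk=1 s0=0 s6=0 s3=0 s2=0 s7=1 s1=0 s4=1
t0.Δ5 s5=0 clk=1 s0=0 s6=0 s3=0 s2=1 s7=1 s1=0 s4=1
t1.Δ0 s5=0 clk=1 s0=0 s6=0 s3=0 s2=1 s7=1 s1=0 s4=1
t1.Δ1 s5=0 clk=0 s0=0 s6=0 s3=0 s2=1 s7=1 s1=0 s4=1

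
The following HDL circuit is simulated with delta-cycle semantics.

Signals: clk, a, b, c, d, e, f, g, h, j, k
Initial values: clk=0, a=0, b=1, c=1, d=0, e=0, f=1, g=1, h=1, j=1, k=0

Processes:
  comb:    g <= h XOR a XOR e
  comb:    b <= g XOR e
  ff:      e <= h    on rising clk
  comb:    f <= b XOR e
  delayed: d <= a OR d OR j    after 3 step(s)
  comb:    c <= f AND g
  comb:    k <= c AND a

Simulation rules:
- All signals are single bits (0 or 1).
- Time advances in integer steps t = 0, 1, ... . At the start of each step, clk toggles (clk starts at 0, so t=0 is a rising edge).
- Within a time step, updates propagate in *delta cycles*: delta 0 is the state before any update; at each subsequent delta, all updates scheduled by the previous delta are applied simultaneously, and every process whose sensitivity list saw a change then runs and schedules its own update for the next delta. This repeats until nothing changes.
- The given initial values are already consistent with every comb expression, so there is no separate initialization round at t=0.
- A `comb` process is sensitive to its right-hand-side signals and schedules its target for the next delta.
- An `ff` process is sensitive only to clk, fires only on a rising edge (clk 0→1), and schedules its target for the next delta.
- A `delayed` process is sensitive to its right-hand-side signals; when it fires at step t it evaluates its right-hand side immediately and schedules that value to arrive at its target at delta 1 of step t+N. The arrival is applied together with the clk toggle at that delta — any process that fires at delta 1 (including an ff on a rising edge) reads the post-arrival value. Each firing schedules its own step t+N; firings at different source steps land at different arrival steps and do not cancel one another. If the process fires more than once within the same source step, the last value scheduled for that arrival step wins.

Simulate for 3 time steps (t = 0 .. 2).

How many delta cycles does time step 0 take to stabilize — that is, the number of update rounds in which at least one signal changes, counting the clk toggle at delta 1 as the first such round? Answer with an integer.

[bits: a,c,f,g,d,b,k,clk,e,j,h]
t=0: Δ0=01110100011 Δ1=01110101011 Δ2=01110101111 Δ3=01000001111 Δ4=00100101111 Δ5=00000101111 | 5Δ
t=1: Δ0=00000101111 Δ1=00000100111 | 1Δ
t=2: Δ0=00000100111 Δ1=00000101111 | 1Δ

5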